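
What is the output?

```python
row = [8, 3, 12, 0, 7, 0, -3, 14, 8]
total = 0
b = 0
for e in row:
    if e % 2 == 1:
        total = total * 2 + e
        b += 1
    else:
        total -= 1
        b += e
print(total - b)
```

e=8: not odd, total = 0-1 = -1; b=8
e=3: odd, total = (-1)*2+3 = 1; b=9
e=12: not odd, total = 1-1 = 0; b=21
e=0: not odd, total = 0-1 = -1; b=21
e=7: odd, total = (-1)*2+7 = 5; b=22
e=0: not odd, total = 5-1 = 4; b=22
e=-3: odd, total = 4*2+(-3) = 5; b=23
e=14: not odd, total = 5-1 = 4; b=37
e=8: not odd, total = 4-1 = 3; b=45
total-b = 3-45 = -42

-42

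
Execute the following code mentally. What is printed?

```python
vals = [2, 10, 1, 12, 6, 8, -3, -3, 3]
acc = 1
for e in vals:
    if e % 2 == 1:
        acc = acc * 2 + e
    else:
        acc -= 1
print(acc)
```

e=2: not odd, acc = 1-1 = 0
e=10: not odd, acc = 0-1 = -1
e=1: odd, acc = (-1)*2+1 = -1
e=12: not odd, acc = (-1)-1 = -2
e=6: not odd, acc = (-2)-1 = -3
e=8: not odd, acc = (-3)-1 = -4
e=-3: odd, acc = (-4)*2+(-3) = -11
e=-3: odd, acc = (-11)*2+(-3) = -25
e=3: odd, acc = (-25)*2+3 = -47

-47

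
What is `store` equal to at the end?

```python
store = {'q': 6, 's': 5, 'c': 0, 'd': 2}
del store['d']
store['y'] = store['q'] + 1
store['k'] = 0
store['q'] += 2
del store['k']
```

del 'd' → {'q': 6, 's': 5, 'c': 0}
store['y'] = store['q']+1 = 7 → {'q': 6, 's': 5, 'c': 0, 'y': 7}
store['k'] = 0 → {'q': 6, 's': 5, 'c': 0, 'y': 7, 'k': 0}
store['q'] = 6+2 = 8 → {'q': 8, 's': 5, 'c': 0, 'y': 7, 'k': 0}
del 'k' → {'q': 8, 's': 5, 'c': 0, 'y': 7}

{'q': 8, 's': 5, 'c': 0, 'y': 7}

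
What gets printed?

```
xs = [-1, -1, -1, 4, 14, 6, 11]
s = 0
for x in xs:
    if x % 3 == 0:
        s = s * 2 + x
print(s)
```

6

x=-1: not %3==0
x=-1: not %3==0
x=-1: not %3==0
x=4: not %3==0
x=14: not %3==0
x=6: %3==0, s = 0*2+6 = 6
x=11: not %3==0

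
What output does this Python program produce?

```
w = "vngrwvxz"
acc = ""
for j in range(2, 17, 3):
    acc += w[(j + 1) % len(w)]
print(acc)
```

j=2: add w[3]='r' → 'r'
j=5: add w[6]='x' → 'rx'
j=8: add w[1]='n' → 'rxn'
j=11: add w[4]='w' → 'rxnw'
j=14: add w[7]='z' → 'rxnwz'

rxnwz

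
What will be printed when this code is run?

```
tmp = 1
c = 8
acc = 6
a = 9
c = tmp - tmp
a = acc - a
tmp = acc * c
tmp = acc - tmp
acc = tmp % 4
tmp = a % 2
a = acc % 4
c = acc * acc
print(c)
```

4

c = 1-1 = 0
a = 6-9 = -3
tmp = 6*0 = 0
tmp = 6-0 = 6
acc = 6%4 = 2
tmp = (-3)%2 = 1
a = 2%4 = 2
c = 2*2 = 4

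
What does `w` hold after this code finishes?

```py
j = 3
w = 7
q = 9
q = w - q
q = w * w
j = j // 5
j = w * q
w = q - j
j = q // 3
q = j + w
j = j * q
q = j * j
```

-294

q = 7-9 = -2
q = 7*7 = 49
j = 3//5 = 0
j = 7*49 = 343
w = 49-343 = -294
j = 49//3 = 16
q = 16+(-294) = -278
j = 16*(-278) = -4448
q = (-4448)*(-4448) = 19784704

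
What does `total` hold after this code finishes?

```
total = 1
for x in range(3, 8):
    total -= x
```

-24

x=3: total = 1-3 = -2
x=4: total = (-2)-4 = -6
x=5: total = (-6)-5 = -11
x=6: total = (-11)-6 = -17
x=7: total = (-17)-7 = -24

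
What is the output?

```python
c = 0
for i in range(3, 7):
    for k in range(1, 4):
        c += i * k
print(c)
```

i=3,k=1: c = 0+3 = 3
i=3,k=2: c = 3+6 = 9
i=3,k=3: c = 9+9 = 18
i=4,k=1: c = 18+4 = 22
i=4,k=2: c = 22+8 = 30
i=4,k=3: c = 30+12 = 42
i=5,k=1: c = 42+5 = 47
i=5,k=2: c = 47+10 = 57
i=5,k=3: c = 57+15 = 72
i=6,k=1: c = 72+6 = 78
i=6,k=2: c = 78+12 = 90
i=6,k=3: c = 90+18 = 108

108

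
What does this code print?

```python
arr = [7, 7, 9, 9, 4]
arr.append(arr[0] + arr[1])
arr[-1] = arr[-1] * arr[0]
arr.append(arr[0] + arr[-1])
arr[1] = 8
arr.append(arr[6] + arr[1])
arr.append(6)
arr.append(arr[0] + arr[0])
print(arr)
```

append arr[0]+arr[1] = 7+7 = 14 → [7, 7, 9, 9, 4, 14]
arr[-1] = arr[-1]*arr[0] = 14*7 = 98 → [7, 7, 9, 9, 4, 98]
append arr[0]+arr[-1] = 7+98 = 105 → [7, 7, 9, 9, 4, 98, 105]
arr[1] = 8 → [7, 8, 9, 9, 4, 98, 105]
append arr[6]+arr[1] = 105+8 = 113 → [7, 8, 9, 9, 4, 98, 105, 113]
append 6 → [7, 8, 9, 9, 4, 98, 105, 113, 6]
append arr[0]+arr[0] = 7+7 = 14 → [7, 8, 9, 9, 4, 98, 105, 113, 6, 14]

[7, 8, 9, 9, 4, 98, 105, 113, 6, 14]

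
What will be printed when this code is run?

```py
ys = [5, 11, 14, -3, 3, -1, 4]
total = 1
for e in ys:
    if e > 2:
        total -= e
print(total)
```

e=5: >2, total = 1-5 = -4
e=11: >2, total = (-4)-11 = -15
e=14: >2, total = (-15)-14 = -29
e=-3: not >2
e=3: >2, total = (-29)-3 = -32
e=-1: not >2
e=4: >2, total = (-32)-4 = -36

-36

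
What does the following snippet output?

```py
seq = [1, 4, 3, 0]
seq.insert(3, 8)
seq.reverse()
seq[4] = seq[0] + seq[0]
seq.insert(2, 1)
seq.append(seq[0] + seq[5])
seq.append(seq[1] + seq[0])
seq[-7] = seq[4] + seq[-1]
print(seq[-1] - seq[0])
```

8

insert 8 at 3 → [1, 4, 3, 8, 0]
reverse → [0, 8, 3, 4, 1]
seq[4] = seq[0]+seq[0] = 0+0 = 0 → [0, 8, 3, 4, 0]
insert 1 at 2 → [0, 8, 1, 3, 4, 0]
append seq[0]+seq[5] = 0+0 = 0 → [0, 8, 1, 3, 4, 0, 0]
append seq[1]+seq[0] = 8+0 = 8 → [0, 8, 1, 3, 4, 0, 0, 8]
seq[-7] = seq[4]+seq[-1] = 4+8 = 12 → [0, 12, 1, 3, 4, 0, 0, 8]
seq[-1]-seq[0] = 8-0 = 8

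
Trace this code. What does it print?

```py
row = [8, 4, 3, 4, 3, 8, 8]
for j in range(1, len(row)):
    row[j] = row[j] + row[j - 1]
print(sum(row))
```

144

j=1: row[1] = 4+8 = 12 → [8, 12, 3, 4, 3, 8, 8]
j=2: row[2] = 3+12 = 15 → [8, 12, 15, 4, 3, 8, 8]
j=3: row[3] = 4+15 = 19 → [8, 12, 15, 19, 3, 8, 8]
j=4: row[4] = 3+19 = 22 → [8, 12, 15, 19, 22, 8, 8]
j=5: row[5] = 8+22 = 30 → [8, 12, 15, 19, 22, 30, 8]
j=6: row[6] = 8+30 = 38 → [8, 12, 15, 19, 22, 30, 38]
sum = 144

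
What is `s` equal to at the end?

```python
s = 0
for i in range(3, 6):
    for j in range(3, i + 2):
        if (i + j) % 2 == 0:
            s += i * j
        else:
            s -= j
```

43

i=3,j=3: even sum, s = 0+9 = 9
i=3,j=4: odd sum, s = 9-4 = 5
i=4,j=3: odd sum, s = 5-3 = 2
i=4,j=4: even sum, s = 2+16 = 18
i=4,j=5: odd sum, s = 18-5 = 13
i=5,j=3: even sum, s = 13+15 = 28
i=5,j=4: odd sum, s = 28-4 = 24
i=5,j=5: even sum, s = 24+25 = 49
i=5,j=6: odd sum, s = 49-6 = 43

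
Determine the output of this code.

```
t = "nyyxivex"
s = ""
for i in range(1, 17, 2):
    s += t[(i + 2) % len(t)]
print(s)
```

xvxyxvxy

i=1: add t[3]='x' → 'x'
i=3: add t[5]='v' → 'xv'
i=5: add t[7]='x' → 'xvx'
i=7: add t[1]='y' → 'xvxy'
i=9: add t[3]='x' → 'xvxyx'
i=11: add t[5]='v' → 'xvxyxv'
i=13: add t[7]='x' → 'xvxyxvx'
i=15: add t[1]='y' → 'xvxyxvxy'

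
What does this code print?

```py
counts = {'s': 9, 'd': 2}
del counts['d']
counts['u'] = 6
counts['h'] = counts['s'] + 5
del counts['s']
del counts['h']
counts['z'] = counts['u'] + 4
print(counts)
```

del 'd' → {'s': 9}
counts['u'] = 6 → {'s': 9, 'u': 6}
counts['h'] = counts['s']+5 = 14 → {'s': 9, 'u': 6, 'h': 14}
del 's' → {'u': 6, 'h': 14}
del 'h' → {'u': 6}
counts['z'] = counts['u']+4 = 10 → {'u': 6, 'z': 10}

{'u': 6, 'z': 10}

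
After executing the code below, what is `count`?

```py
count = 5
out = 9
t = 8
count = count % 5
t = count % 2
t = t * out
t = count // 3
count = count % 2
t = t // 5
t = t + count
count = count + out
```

9

count = 5%5 = 0
t = 0%2 = 0
t = 0*9 = 0
t = 0//3 = 0
count = 0%2 = 0
t = 0//5 = 0
t = 0+0 = 0
count = 0+9 = 9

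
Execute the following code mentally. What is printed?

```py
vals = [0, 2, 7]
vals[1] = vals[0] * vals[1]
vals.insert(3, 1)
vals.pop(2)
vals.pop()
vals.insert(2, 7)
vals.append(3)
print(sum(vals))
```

10

vals[1] = vals[0]*vals[1] = 0*2 = 0 → [0, 0, 7]
insert 1 at 3 → [0, 0, 7, 1]
pop(2) removes 7 → [0, 0, 1]
pop() removes 1 → [0, 0]
insert 7 at 2 → [0, 0, 7]
append 3 → [0, 0, 7, 3]
sum = 10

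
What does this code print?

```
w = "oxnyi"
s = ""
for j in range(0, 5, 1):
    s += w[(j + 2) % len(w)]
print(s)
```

j=0: add w[2]='n' → 'n'
j=1: add w[3]='y' → 'ny'
j=2: add w[4]='i' → 'nyi'
j=3: add w[0]='o' → 'nyio'
j=4: add w[1]='x' → 'nyiox'

nyiox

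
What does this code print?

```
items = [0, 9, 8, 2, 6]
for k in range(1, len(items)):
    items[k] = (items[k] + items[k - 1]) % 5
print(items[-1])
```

k=1: items[1] = (9+0)%5 = 4 → [0, 4, 8, 2, 6]
k=2: items[2] = (8+4)%5 = 2 → [0, 4, 2, 2, 6]
k=3: items[3] = (2+2)%5 = 4 → [0, 4, 2, 4, 6]
k=4: items[4] = (6+4)%5 = 0 → [0, 4, 2, 4, 0]

0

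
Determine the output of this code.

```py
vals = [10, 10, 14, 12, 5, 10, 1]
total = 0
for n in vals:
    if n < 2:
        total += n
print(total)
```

n=10: not <2
n=10: not <2
n=14: not <2
n=12: not <2
n=5: not <2
n=10: not <2
n=1: <2, total = 0+1 = 1

1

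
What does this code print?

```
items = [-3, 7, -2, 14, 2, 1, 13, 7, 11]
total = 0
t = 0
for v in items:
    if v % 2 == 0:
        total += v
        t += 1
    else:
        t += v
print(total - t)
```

v=-3: not even; t=-3
v=7: not even; t=4
v=-2: even, total = 0+(-2) = -2; t=5
v=14: even, total = (-2)+14 = 12; t=6
v=2: even, total = 12+2 = 14; t=7
v=1: not even; t=8
v=13: not even; t=21
v=7: not even; t=28
v=11: not even; t=39
total-t = 14-39 = -25

-25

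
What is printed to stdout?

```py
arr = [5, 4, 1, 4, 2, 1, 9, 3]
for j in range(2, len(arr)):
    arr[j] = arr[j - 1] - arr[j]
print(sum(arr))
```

-25

j=2: arr[2] = 4-1 = 3 → [5, 4, 3, 4, 2, 1, 9, 3]
j=3: arr[3] = 3-4 = -1 → [5, 4, 3, -1, 2, 1, 9, 3]
j=4: arr[4] = (-1)-2 = -3 → [5, 4, 3, -1, -3, 1, 9, 3]
j=5: arr[5] = (-3)-1 = -4 → [5, 4, 3, -1, -3, -4, 9, 3]
j=6: arr[6] = (-4)-9 = -13 → [5, 4, 3, -1, -3, -4, -13, 3]
j=7: arr[7] = (-13)-3 = -16 → [5, 4, 3, -1, -3, -4, -13, -16]
sum = -25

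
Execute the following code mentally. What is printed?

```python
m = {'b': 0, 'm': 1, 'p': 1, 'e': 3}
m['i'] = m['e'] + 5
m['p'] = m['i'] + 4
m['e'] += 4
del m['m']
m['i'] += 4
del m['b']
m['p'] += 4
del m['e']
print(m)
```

m['i'] = m['e']+5 = 8 → {'b': 0, 'm': 1, 'p': 1, 'e': 3, 'i': 8}
m['p'] = m['i']+4 = 12 → {'b': 0, 'm': 1, 'p': 12, 'e': 3, 'i': 8}
m['e'] = 3+4 = 7 → {'b': 0, 'm': 1, 'p': 12, 'e': 7, 'i': 8}
del 'm' → {'b': 0, 'p': 12, 'e': 7, 'i': 8}
m['i'] = 8+4 = 12 → {'b': 0, 'p': 12, 'e': 7, 'i': 12}
del 'b' → {'p': 12, 'e': 7, 'i': 12}
m['p'] = 12+4 = 16 → {'p': 16, 'e': 7, 'i': 12}
del 'e' → {'p': 16, 'i': 12}

{'p': 16, 'i': 12}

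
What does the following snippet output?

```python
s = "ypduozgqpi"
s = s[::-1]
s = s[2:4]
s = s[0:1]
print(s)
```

reverse → 'ipqgzoudpy'
slice [2:4] → 'qg'
slice [0:1] → 'q'

q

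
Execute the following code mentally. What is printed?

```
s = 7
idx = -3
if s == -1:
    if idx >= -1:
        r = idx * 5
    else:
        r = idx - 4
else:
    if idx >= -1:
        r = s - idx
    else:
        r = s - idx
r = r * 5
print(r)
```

50

s=7, idx=-3
s == -1 is False; idx >= -1 is False
→ r = s - idx = 10
r = 10*5 = 50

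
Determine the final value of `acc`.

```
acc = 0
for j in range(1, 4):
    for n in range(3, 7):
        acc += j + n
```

j=1,n=3: acc = 0+4 = 4
j=1,n=4: acc = 4+5 = 9
j=1,n=5: acc = 9+6 = 15
j=1,n=6: acc = 15+7 = 22
j=2,n=3: acc = 22+5 = 27
j=2,n=4: acc = 27+6 = 33
j=2,n=5: acc = 33+7 = 40
j=2,n=6: acc = 40+8 = 48
j=3,n=3: acc = 48+6 = 54
j=3,n=4: acc = 54+7 = 61
j=3,n=5: acc = 61+8 = 69
j=3,n=6: acc = 69+9 = 78

78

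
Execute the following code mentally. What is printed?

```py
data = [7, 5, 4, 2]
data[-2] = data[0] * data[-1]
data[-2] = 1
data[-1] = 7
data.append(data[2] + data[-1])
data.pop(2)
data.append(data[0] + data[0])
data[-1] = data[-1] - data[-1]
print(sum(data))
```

27

data[-2] = data[0]*data[-1] = 7*2 = 14 → [7, 5, 14, 2]
data[-2] = 1 → [7, 5, 1, 2]
data[-1] = 7 → [7, 5, 1, 7]
append data[2]+data[-1] = 1+7 = 8 → [7, 5, 1, 7, 8]
pop(2) removes 1 → [7, 5, 7, 8]
append data[0]+data[0] = 7+7 = 14 → [7, 5, 7, 8, 14]
data[-1] = data[-1]-data[-1] = 14-14 = 0 → [7, 5, 7, 8, 0]
sum = 27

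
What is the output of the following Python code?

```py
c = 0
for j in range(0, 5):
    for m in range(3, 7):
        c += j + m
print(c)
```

130

j=0,m=3: c = 0+3 = 3
j=0,m=4: c = 3+4 = 7
j=0,m=5: c = 7+5 = 12
j=0,m=6: c = 12+6 = 18
j=1,m=3: c = 18+4 = 22
j=1,m=4: c = 22+5 = 27
j=1,m=5: c = 27+6 = 33
j=1,m=6: c = 33+7 = 40
j=2,m=3: c = 40+5 = 45
j=2,m=4: c = 45+6 = 51
j=2,m=5: c = 51+7 = 58
j=2,m=6: c = 58+8 = 66
j=3,m=3: c = 66+6 = 72
j=3,m=4: c = 72+7 = 79
j=3,m=5: c = 79+8 = 87
j=3,m=6: c = 87+9 = 96
j=4,m=3: c = 96+7 = 103
j=4,m=4: c = 103+8 = 111
j=4,m=5: c = 111+9 = 120
j=4,m=6: c = 120+10 = 130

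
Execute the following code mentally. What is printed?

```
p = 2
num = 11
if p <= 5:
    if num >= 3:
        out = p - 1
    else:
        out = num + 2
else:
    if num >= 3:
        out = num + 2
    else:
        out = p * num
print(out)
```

p=2, num=11
p <= 5 is True; num >= 3 is True
→ out = p - 1 = 1

1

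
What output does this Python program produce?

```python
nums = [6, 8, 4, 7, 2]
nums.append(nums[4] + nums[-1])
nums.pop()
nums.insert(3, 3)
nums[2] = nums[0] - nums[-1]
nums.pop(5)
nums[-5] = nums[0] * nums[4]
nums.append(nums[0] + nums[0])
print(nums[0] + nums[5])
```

126

append nums[4]+nums[-1] = 2+2 = 4 → [6, 8, 4, 7, 2, 4]
pop() removes 4 → [6, 8, 4, 7, 2]
insert 3 at 3 → [6, 8, 4, 3, 7, 2]
nums[2] = nums[0]-nums[-1] = 6-2 = 4 → [6, 8, 4, 3, 7, 2]
pop(5) removes 2 → [6, 8, 4, 3, 7]
nums[-5] = nums[0]*nums[4] = 6*7 = 42 → [42, 8, 4, 3, 7]
append nums[0]+nums[0] = 42+42 = 84 → [42, 8, 4, 3, 7, 84]
nums[0]+nums[5] = 42+84 = 126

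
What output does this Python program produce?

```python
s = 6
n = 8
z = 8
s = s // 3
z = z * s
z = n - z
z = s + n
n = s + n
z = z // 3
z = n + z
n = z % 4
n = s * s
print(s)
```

s = 6//3 = 2
z = 8*2 = 16
z = 8-16 = -8
z = 2+8 = 10
n = 2+8 = 10
z = 10//3 = 3
z = 10+3 = 13
n = 13%4 = 1
n = 2*2 = 4

2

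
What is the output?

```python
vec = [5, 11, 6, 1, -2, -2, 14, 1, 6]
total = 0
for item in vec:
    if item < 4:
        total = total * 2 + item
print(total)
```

-3

item=5: not <4
item=11: not <4
item=6: not <4
item=1: <4, total = 0*2+1 = 1
item=-2: <4, total = 1*2+(-2) = 0
item=-2: <4, total = 0*2+(-2) = -2
item=14: not <4
item=1: <4, total = (-2)*2+1 = -3
item=6: not <4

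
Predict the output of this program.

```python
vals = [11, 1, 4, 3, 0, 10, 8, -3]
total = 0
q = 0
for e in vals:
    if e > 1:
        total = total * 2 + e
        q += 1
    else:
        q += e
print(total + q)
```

251

e=11: >1, total = 0*2+11 = 11; q=1
e=1: not >1; q=2
e=4: >1, total = 11*2+4 = 26; q=3
e=3: >1, total = 26*2+3 = 55; q=4
e=0: not >1; q=4
e=10: >1, total = 55*2+10 = 120; q=5
e=8: >1, total = 120*2+8 = 248; q=6
e=-3: not >1; q=3
total+q = 248+3 = 251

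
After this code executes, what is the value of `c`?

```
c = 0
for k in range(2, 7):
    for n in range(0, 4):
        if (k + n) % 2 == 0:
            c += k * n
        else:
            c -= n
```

k=2,n=0: even sum, c = 0+0 = 0
k=2,n=1: odd sum, c = 0-1 = -1
k=2,n=2: even sum, c = (-1)+4 = 3
k=2,n=3: odd sum, c = 3-3 = 0
k=3,n=0: odd sum, c = 0-0 = 0
k=3,n=1: even sum, c = 0+3 = 3
k=3,n=2: odd sum, c = 3-2 = 1
k=3,n=3: even sum, c = 1+9 = 10
k=4,n=0: even sum, c = 10+0 = 10
k=4,n=1: odd sum, c = 10-1 = 9
k=4,n=2: even sum, c = 9+8 = 17
k=4,n=3: odd sum, c = 17-3 = 14
k=5,n=0: odd sum, c = 14-0 = 14
k=5,n=1: even sum, c = 14+5 = 19
k=5,n=2: odd sum, c = 19-2 = 17
k=5,n=3: even sum, c = 17+15 = 32
k=6,n=0: even sum, c = 32+0 = 32
k=6,n=1: odd sum, c = 32-1 = 31
k=6,n=2: even sum, c = 31+12 = 43
k=6,n=3: odd sum, c = 43-3 = 40

40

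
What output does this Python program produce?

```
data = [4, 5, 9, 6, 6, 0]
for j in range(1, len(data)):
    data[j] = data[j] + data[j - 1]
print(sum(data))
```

j=1: data[1] = 5+4 = 9 → [4, 9, 9, 6, 6, 0]
j=2: data[2] = 9+9 = 18 → [4, 9, 18, 6, 6, 0]
j=3: data[3] = 6+18 = 24 → [4, 9, 18, 24, 6, 0]
j=4: data[4] = 6+24 = 30 → [4, 9, 18, 24, 30, 0]
j=5: data[5] = 0+30 = 30 → [4, 9, 18, 24, 30, 30]
sum = 115

115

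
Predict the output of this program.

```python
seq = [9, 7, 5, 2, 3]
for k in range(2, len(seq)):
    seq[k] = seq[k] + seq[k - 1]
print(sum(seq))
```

k=2: seq[2] = 5+7 = 12 → [9, 7, 12, 2, 3]
k=3: seq[3] = 2+12 = 14 → [9, 7, 12, 14, 3]
k=4: seq[4] = 3+14 = 17 → [9, 7, 12, 14, 17]
sum = 59

59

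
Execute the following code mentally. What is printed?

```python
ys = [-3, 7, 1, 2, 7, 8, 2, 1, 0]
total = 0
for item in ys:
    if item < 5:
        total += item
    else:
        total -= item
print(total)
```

-19

item=-3: <5, total = 0+(-3) = -3
item=7: not <5, total = (-3)-7 = -10
item=1: <5, total = (-10)+1 = -9
item=2: <5, total = (-9)+2 = -7
item=7: not <5, total = (-7)-7 = -14
item=8: not <5, total = (-14)-8 = -22
item=2: <5, total = (-22)+2 = -20
item=1: <5, total = (-20)+1 = -19
item=0: <5, total = (-19)+0 = -19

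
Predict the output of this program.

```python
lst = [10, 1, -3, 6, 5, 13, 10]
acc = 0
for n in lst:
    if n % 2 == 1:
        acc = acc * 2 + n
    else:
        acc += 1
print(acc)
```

40

n=10: not odd, acc = 0+1 = 1
n=1: odd, acc = 1*2+1 = 3
n=-3: odd, acc = 3*2+(-3) = 3
n=6: not odd, acc = 3+1 = 4
n=5: odd, acc = 4*2+5 = 13
n=13: odd, acc = 13*2+13 = 39
n=10: not odd, acc = 39+1 = 40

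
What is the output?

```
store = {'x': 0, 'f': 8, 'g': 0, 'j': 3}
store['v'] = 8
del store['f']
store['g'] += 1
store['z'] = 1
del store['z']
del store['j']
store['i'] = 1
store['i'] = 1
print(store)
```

{'x': 0, 'g': 1, 'v': 8, 'i': 1}

store['v'] = 8 → {'x': 0, 'f': 8, 'g': 0, 'j': 3, 'v': 8}
del 'f' → {'x': 0, 'g': 0, 'j': 3, 'v': 8}
store['g'] = 0+1 = 1 → {'x': 0, 'g': 1, 'j': 3, 'v': 8}
store['z'] = 1 → {'x': 0, 'g': 1, 'j': 3, 'v': 8, 'z': 1}
del 'z' → {'x': 0, 'g': 1, 'j': 3, 'v': 8}
del 'j' → {'x': 0, 'g': 1, 'v': 8}
store['i'] = 1 → {'x': 0, 'g': 1, 'v': 8, 'i': 1}
store['i'] = 1 → {'x': 0, 'g': 1, 'v': 8, 'i': 1}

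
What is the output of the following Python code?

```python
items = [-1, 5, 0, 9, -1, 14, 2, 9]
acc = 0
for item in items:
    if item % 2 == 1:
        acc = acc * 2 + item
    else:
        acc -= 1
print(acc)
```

item=-1: odd, acc = 0*2+(-1) = -1
item=5: odd, acc = (-1)*2+5 = 3
item=0: not odd, acc = 3-1 = 2
item=9: odd, acc = 2*2+9 = 13
item=-1: odd, acc = 13*2+(-1) = 25
item=14: not odd, acc = 25-1 = 24
item=2: not odd, acc = 24-1 = 23
item=9: odd, acc = 23*2+9 = 55

55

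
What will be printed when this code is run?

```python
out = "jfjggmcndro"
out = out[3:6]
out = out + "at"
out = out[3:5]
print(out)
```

slice [3:6] → 'ggm'
+ 'at' → 'ggmat'
slice [3:5] → 'at'

at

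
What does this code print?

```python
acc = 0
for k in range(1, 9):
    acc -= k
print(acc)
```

k=1: acc = 0-1 = -1
k=2: acc = (-1)-2 = -3
k=3: acc = (-3)-3 = -6
k=4: acc = (-6)-4 = -10
k=5: acc = (-10)-5 = -15
k=6: acc = (-15)-6 = -21
k=7: acc = (-21)-7 = -28
k=8: acc = (-28)-8 = -36

-36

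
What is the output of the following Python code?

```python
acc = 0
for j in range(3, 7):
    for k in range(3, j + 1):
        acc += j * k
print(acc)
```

205

j=3,k=3: acc = 0+9 = 9
j=4,k=3: acc = 9+12 = 21
j=4,k=4: acc = 21+16 = 37
j=5,k=3: acc = 37+15 = 52
j=5,k=4: acc = 52+20 = 72
j=5,k=5: acc = 72+25 = 97
j=6,k=3: acc = 97+18 = 115
j=6,k=4: acc = 115+24 = 139
j=6,k=5: acc = 139+30 = 169
j=6,k=6: acc = 169+36 = 205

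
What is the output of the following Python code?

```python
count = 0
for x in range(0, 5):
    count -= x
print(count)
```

x=0: count = 0-0 = 0
x=1: count = 0-1 = -1
x=2: count = (-1)-2 = -3
x=3: count = (-3)-3 = -6
x=4: count = (-6)-4 = -10

-10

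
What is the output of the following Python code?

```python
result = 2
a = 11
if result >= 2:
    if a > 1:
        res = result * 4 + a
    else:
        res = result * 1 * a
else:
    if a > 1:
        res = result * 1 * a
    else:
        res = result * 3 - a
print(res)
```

19

result=2, a=11
result >= 2 is True; a > 1 is True
→ res = result * 4 + a = 19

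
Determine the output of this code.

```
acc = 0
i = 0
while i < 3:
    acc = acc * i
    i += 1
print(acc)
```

i=0: acc = 0*0 = 0
i=1: acc = 0*1 = 0
i=2: acc = 0*2 = 0

0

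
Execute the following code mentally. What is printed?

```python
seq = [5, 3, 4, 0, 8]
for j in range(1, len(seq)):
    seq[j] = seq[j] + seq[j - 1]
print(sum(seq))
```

57

j=1: seq[1] = 3+5 = 8 → [5, 8, 4, 0, 8]
j=2: seq[2] = 4+8 = 12 → [5, 8, 12, 0, 8]
j=3: seq[3] = 0+12 = 12 → [5, 8, 12, 12, 8]
j=4: seq[4] = 8+12 = 20 → [5, 8, 12, 12, 20]
sum = 57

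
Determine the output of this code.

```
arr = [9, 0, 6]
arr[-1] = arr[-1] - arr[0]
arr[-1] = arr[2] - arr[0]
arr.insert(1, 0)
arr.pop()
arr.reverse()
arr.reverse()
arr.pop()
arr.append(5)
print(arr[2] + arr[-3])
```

arr[-1] = arr[-1]-arr[0] = 6-9 = -3 → [9, 0, -3]
arr[-1] = arr[2]-arr[0] = (-3)-9 = -12 → [9, 0, -12]
insert 0 at 1 → [9, 0, 0, -12]
pop() removes -12 → [9, 0, 0]
reverse → [0, 0, 9]
reverse → [9, 0, 0]
pop() removes 0 → [9, 0]
append 5 → [9, 0, 5]
arr[2]+arr[-3] = 5+9 = 14

14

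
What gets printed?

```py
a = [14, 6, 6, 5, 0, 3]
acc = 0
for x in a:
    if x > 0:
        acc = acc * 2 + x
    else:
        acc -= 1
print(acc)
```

307

x=14: >0, acc = 0*2+14 = 14
x=6: >0, acc = 14*2+6 = 34
x=6: >0, acc = 34*2+6 = 74
x=5: >0, acc = 74*2+5 = 153
x=0: not >0, acc = 153-1 = 152
x=3: >0, acc = 152*2+3 = 307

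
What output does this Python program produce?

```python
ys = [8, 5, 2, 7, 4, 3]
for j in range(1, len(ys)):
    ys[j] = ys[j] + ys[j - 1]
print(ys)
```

j=1: ys[1] = 5+8 = 13 → [8, 13, 2, 7, 4, 3]
j=2: ys[2] = 2+13 = 15 → [8, 13, 15, 7, 4, 3]
j=3: ys[3] = 7+15 = 22 → [8, 13, 15, 22, 4, 3]
j=4: ys[4] = 4+22 = 26 → [8, 13, 15, 22, 26, 3]
j=5: ys[5] = 3+26 = 29 → [8, 13, 15, 22, 26, 29]

[8, 13, 15, 22, 26, 29]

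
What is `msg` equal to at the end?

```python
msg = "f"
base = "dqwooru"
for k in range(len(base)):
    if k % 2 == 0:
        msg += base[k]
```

k=0: add 'd' → 'fd'
k=1: skip
k=2: add 'w' → 'fdw'
k=3: skip
k=4: add 'o' → 'fdwo'
k=5: skip
k=6: add 'u' → 'fdwou'

'fdwou'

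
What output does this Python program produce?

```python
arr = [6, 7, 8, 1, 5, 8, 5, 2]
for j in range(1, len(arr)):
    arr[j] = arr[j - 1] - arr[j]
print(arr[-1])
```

j=1: arr[1] = 6-7 = -1 → [6, -1, 8, 1, 5, 8, 5, 2]
j=2: arr[2] = (-1)-8 = -9 → [6, -1, -9, 1, 5, 8, 5, 2]
j=3: arr[3] = (-9)-1 = -10 → [6, -1, -9, -10, 5, 8, 5, 2]
j=4: arr[4] = (-10)-5 = -15 → [6, -1, -9, -10, -15, 8, 5, 2]
j=5: arr[5] = (-15)-8 = -23 → [6, -1, -9, -10, -15, -23, 5, 2]
j=6: arr[6] = (-23)-5 = -28 → [6, -1, -9, -10, -15, -23, -28, 2]
j=7: arr[7] = (-28)-2 = -30 → [6, -1, -9, -10, -15, -23, -28, -30]

-30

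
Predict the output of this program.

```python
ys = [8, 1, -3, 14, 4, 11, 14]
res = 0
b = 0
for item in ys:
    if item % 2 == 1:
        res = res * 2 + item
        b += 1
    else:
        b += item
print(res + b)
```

item=8: not odd; b=8
item=1: odd, res = 0*2+1 = 1; b=9
item=-3: odd, res = 1*2+(-3) = -1; b=10
item=14: not odd; b=24
item=4: not odd; b=28
item=11: odd, res = (-1)*2+11 = 9; b=29
item=14: not odd; b=43
res+b = 9+43 = 52

52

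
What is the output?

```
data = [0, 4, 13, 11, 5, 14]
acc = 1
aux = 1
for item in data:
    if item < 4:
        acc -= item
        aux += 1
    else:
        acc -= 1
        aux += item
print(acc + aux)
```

45

item=0: <4, acc = 1-0 = 1; aux=2
item=4: not <4, acc = 1-1 = 0; aux=6
item=13: not <4, acc = 0-1 = -1; aux=19
item=11: not <4, acc = (-1)-1 = -2; aux=30
item=5: not <4, acc = (-2)-1 = -3; aux=35
item=14: not <4, acc = (-3)-1 = -4; aux=49
acc+aux = (-4)+49 = 45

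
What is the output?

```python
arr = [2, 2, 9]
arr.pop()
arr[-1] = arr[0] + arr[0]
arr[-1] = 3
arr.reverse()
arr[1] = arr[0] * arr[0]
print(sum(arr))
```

pop() removes 9 → [2, 2]
arr[-1] = arr[0]+arr[0] = 2+2 = 4 → [2, 4]
arr[-1] = 3 → [2, 3]
reverse → [3, 2]
arr[1] = arr[0]*arr[0] = 3*3 = 9 → [3, 9]
sum = 12

12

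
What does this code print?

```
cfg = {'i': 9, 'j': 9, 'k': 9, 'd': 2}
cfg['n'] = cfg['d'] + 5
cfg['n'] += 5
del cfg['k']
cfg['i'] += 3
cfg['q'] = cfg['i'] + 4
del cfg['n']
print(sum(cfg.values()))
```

cfg['n'] = cfg['d']+5 = 7 → {'i': 9, 'j': 9, 'k': 9, 'd': 2, 'n': 7}
cfg['n'] = 7+5 = 12 → {'i': 9, 'j': 9, 'k': 9, 'd': 2, 'n': 12}
del 'k' → {'i': 9, 'j': 9, 'd': 2, 'n': 12}
cfg['i'] = 9+3 = 12 → {'i': 12, 'j': 9, 'd': 2, 'n': 12}
cfg['q'] = cfg['i']+4 = 16 → {'i': 12, 'j': 9, 'd': 2, 'n': 12, 'q': 16}
del 'n' → {'i': 12, 'j': 9, 'd': 2, 'q': 16}
sum of values = 39

39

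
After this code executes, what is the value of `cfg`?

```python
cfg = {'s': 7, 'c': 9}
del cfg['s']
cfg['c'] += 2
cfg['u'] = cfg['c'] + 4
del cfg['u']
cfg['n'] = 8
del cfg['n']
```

{'c': 11}

del 's' → {'c': 9}
cfg['c'] = 9+2 = 11 → {'c': 11}
cfg['u'] = cfg['c']+4 = 15 → {'c': 11, 'u': 15}
del 'u' → {'c': 11}
cfg['n'] = 8 → {'c': 11, 'n': 8}
del 'n' → {'c': 11}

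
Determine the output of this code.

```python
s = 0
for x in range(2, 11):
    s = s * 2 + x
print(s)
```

x=2: s = 0*2+2 = 2
x=3: s = 2*2+3 = 7
x=4: s = 7*2+4 = 18
x=5: s = 18*2+5 = 41
x=6: s = 41*2+6 = 88
x=7: s = 88*2+7 = 183
x=8: s = 183*2+8 = 374
x=9: s = 374*2+9 = 757
x=10: s = 757*2+10 = 1524

1524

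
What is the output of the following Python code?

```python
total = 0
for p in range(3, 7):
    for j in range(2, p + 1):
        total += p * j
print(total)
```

241

p=3,j=2: total = 0+6 = 6
p=3,j=3: total = 6+9 = 15
p=4,j=2: total = 15+8 = 23
p=4,j=3: total = 23+12 = 35
p=4,j=4: total = 35+16 = 51
p=5,j=2: total = 51+10 = 61
p=5,j=3: total = 61+15 = 76
p=5,j=4: total = 76+20 = 96
p=5,j=5: total = 96+25 = 121
p=6,j=2: total = 121+12 = 133
p=6,j=3: total = 133+18 = 151
p=6,j=4: total = 151+24 = 175
p=6,j=5: total = 175+30 = 205
p=6,j=6: total = 205+36 = 241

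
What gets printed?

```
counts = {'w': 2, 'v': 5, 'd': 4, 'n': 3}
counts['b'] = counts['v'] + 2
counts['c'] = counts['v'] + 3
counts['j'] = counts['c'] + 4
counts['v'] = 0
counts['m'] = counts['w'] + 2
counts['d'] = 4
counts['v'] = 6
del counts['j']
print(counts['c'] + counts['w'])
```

10

counts['b'] = counts['v']+2 = 7 → {'w': 2, 'v': 5, 'd': 4, 'n': 3, 'b': 7}
counts['c'] = counts['v']+3 = 8 → {'w': 2, 'v': 5, 'd': 4, 'n': 3, 'b': 7, 'c': 8}
counts['j'] = counts['c']+4 = 12 → {'w': 2, 'v': 5, 'd': 4, 'n': 3, 'b': 7, 'c': 8, 'j': 12}
counts['v'] = 0 → {'w': 2, 'v': 0, 'd': 4, 'n': 3, 'b': 7, 'c': 8, 'j': 12}
counts['m'] = counts['w']+2 = 4 → {'w': 2, 'v': 0, 'd': 4, 'n': 3, 'b': 7, 'c': 8, 'j': 12, 'm': 4}
counts['d'] = 4 → {'w': 2, 'v': 0, 'd': 4, 'n': 3, 'b': 7, 'c': 8, 'j': 12, 'm': 4}
counts['v'] = 6 → {'w': 2, 'v': 6, 'd': 4, 'n': 3, 'b': 7, 'c': 8, 'j': 12, 'm': 4}
del 'j' → {'w': 2, 'v': 6, 'd': 4, 'n': 3, 'b': 7, 'c': 8, 'm': 4}
counts['c']+counts['w'] = 8+2 = 10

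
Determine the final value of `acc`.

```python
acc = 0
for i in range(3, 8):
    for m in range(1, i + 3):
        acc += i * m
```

i=3,m=1: acc = 0+3 = 3
i=3,m=2: acc = 3+6 = 9
i=3,m=3: acc = 9+9 = 18
i=3,m=4: acc = 18+12 = 30
i=3,m=5: acc = 30+15 = 45
i=4,m=1: acc = 45+4 = 49
i=4,m=2: acc = 49+8 = 57
i=4,m=3: acc = 57+12 = 69
i=4,m=4: acc = 69+16 = 85
i=4,m=5: acc = 85+20 = 105
i=4,m=6: acc = 105+24 = 129
i=5,m=1: acc = 129+5 = 134
i=5,m=2: acc = 134+10 = 144
i=5,m=3: acc = 144+15 = 159
i=5,m=4: acc = 159+20 = 179
i=5,m=5: acc = 179+25 = 204
i=5,m=6: acc = 204+30 = 234
i=5,m=7: acc = 234+35 = 269
i=6,m=1: acc = 269+6 = 275
i=6,m=2: acc = 275+12 = 287
i=6,m=3: acc = 287+18 = 305
i=6,m=4: acc = 305+24 = 329
i=6,m=5: acc = 329+30 = 359
i=6,m=6: acc = 359+36 = 395
i=6,m=7: acc = 395+42 = 437
i=6,m=8: acc = 437+48 = 485
i=7,m=1: acc = 485+7 = 492
i=7,m=2: acc = 492+14 = 506
i=7,m=3: acc = 506+21 = 527
i=7,m=4: acc = 527+28 = 555
i=7,m=5: acc = 555+35 = 590
i=7,m=6: acc = 590+42 = 632
i=7,m=7: acc = 632+49 = 681
i=7,m=8: acc = 681+56 = 737
i=7,m=9: acc = 737+63 = 800

800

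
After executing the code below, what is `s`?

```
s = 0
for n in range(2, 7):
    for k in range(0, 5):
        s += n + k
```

150

n=2,k=0: s = 0+2 = 2
n=2,k=1: s = 2+3 = 5
n=2,k=2: s = 5+4 = 9
n=2,k=3: s = 9+5 = 14
n=2,k=4: s = 14+6 = 20
n=3,k=0: s = 20+3 = 23
n=3,k=1: s = 23+4 = 27
n=3,k=2: s = 27+5 = 32
n=3,k=3: s = 32+6 = 38
n=3,k=4: s = 38+7 = 45
n=4,k=0: s = 45+4 = 49
n=4,k=1: s = 49+5 = 54
n=4,k=2: s = 54+6 = 60
n=4,k=3: s = 60+7 = 67
n=4,k=4: s = 67+8 = 75
n=5,k=0: s = 75+5 = 80
n=5,k=1: s = 80+6 = 86
n=5,k=2: s = 86+7 = 93
n=5,k=3: s = 93+8 = 101
n=5,k=4: s = 101+9 = 110
n=6,k=0: s = 110+6 = 116
n=6,k=1: s = 116+7 = 123
n=6,k=2: s = 123+8 = 131
n=6,k=3: s = 131+9 = 140
n=6,k=4: s = 140+10 = 150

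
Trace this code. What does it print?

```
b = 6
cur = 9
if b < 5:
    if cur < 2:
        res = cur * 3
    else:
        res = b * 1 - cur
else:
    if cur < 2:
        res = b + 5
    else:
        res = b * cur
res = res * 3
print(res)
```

b=6, cur=9
b < 5 is False; cur < 2 is False
→ res = b * cur = 54
res = 54*3 = 162

162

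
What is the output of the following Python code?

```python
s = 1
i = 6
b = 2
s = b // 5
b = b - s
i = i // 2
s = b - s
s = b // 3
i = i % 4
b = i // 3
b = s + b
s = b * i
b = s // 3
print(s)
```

3

s = 2//5 = 0
b = 2-0 = 2
i = 6//2 = 3
s = 2-0 = 2
s = 2//3 = 0
i = 3%4 = 3
b = 3//3 = 1
b = 0+1 = 1
s = 1*3 = 3
b = 3//3 = 1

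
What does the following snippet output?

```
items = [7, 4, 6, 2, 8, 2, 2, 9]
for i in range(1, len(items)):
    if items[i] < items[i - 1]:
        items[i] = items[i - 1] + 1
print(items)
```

[7, 8, 9, 10, 11, 12, 13, 14]

i=1: 4<7, items[1] = 7+1 = 8 → [7, 8, 6, 2, 8, 2, 2, 9]
i=2: 6<8, items[2] = 8+1 = 9 → [7, 8, 9, 2, 8, 2, 2, 9]
i=3: 2<9, items[3] = 9+1 = 10 → [7, 8, 9, 10, 8, 2, 2, 9]
i=4: 8<10, items[4] = 10+1 = 11 → [7, 8, 9, 10, 11, 2, 2, 9]
i=5: 2<11, items[5] = 11+1 = 12 → [7, 8, 9, 10, 11, 12, 2, 9]
i=6: 2<12, items[6] = 12+1 = 13 → [7, 8, 9, 10, 11, 12, 13, 9]
i=7: 9<13, items[7] = 13+1 = 14 → [7, 8, 9, 10, 11, 12, 13, 14]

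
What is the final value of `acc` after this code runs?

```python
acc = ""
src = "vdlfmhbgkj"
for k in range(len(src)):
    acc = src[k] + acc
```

k=0: prepend 'v' → 'v'
k=1: prepend 'd' → 'dv'
k=2: prepend 'l' → 'ldv'
k=3: prepend 'f' → 'fldv'
k=4: prepend 'm' → 'mfldv'
k=5: prepend 'h' → 'hmfldv'
k=6: prepend 'b' → 'bhmfldv'
k=7: prepend 'g' → 'gbhmfldv'
k=8: prepend 'k' → 'kgbhmfldv'
k=9: prepend 'j' → 'jkgbhmfldv'

'jkgbhmfldv'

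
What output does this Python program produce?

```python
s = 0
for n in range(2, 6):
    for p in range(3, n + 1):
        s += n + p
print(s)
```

48

n=3,p=3: s = 0+6 = 6
n=4,p=3: s = 6+7 = 13
n=4,p=4: s = 13+8 = 21
n=5,p=3: s = 21+8 = 29
n=5,p=4: s = 29+9 = 38
n=5,p=5: s = 38+10 = 48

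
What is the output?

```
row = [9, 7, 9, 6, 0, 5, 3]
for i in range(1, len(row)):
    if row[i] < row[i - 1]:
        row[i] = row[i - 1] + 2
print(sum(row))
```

105

i=1: 7<9, row[1] = 9+2 = 11 → [9, 11, 9, 6, 0, 5, 3]
i=2: 9<11, row[2] = 11+2 = 13 → [9, 11, 13, 6, 0, 5, 3]
i=3: 6<13, row[3] = 13+2 = 15 → [9, 11, 13, 15, 0, 5, 3]
i=4: 0<15, row[4] = 15+2 = 17 → [9, 11, 13, 15, 17, 5, 3]
i=5: 5<17, row[5] = 17+2 = 19 → [9, 11, 13, 15, 17, 19, 3]
i=6: 3<19, row[6] = 19+2 = 21 → [9, 11, 13, 15, 17, 19, 21]
sum = 105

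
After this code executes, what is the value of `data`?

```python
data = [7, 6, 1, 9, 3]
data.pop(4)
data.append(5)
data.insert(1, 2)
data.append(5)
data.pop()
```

pop(4) removes 3 → [7, 6, 1, 9]
append 5 → [7, 6, 1, 9, 5]
insert 2 at 1 → [7, 2, 6, 1, 9, 5]
append 5 → [7, 2, 6, 1, 9, 5, 5]
pop() removes 5 → [7, 2, 6, 1, 9, 5]

[7, 2, 6, 1, 9, 5]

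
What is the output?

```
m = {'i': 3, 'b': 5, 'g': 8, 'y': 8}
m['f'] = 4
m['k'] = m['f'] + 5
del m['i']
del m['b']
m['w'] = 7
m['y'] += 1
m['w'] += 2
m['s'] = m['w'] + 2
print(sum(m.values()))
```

m['f'] = 4 → {'i': 3, 'b': 5, 'g': 8, 'y': 8, 'f': 4}
m['k'] = m['f']+5 = 9 → {'i': 3, 'b': 5, 'g': 8, 'y': 8, 'f': 4, 'k': 9}
del 'i' → {'b': 5, 'g': 8, 'y': 8, 'f': 4, 'k': 9}
del 'b' → {'g': 8, 'y': 8, 'f': 4, 'k': 9}
m['w'] = 7 → {'g': 8, 'y': 8, 'f': 4, 'k': 9, 'w': 7}
m['y'] = 8+1 = 9 → {'g': 8, 'y': 9, 'f': 4, 'k': 9, 'w': 7}
m['w'] = 7+2 = 9 → {'g': 8, 'y': 9, 'f': 4, 'k': 9, 'w': 9}
m['s'] = m['w']+2 = 11 → {'g': 8, 'y': 9, 'f': 4, 'k': 9, 'w': 9, 's': 11}
sum of values = 50

50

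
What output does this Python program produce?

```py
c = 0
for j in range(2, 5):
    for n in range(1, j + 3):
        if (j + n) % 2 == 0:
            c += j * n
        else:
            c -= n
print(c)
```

68

j=2,n=1: odd sum, c = 0-1 = -1
j=2,n=2: even sum, c = (-1)+4 = 3
j=2,n=3: odd sum, c = 3-3 = 0
j=2,n=4: even sum, c = 0+8 = 8
j=3,n=1: even sum, c = 8+3 = 11
j=3,n=2: odd sum, c = 11-2 = 9
j=3,n=3: even sum, c = 9+9 = 18
j=3,n=4: odd sum, c = 18-4 = 14
j=3,n=5: even sum, c = 14+15 = 29
j=4,n=1: odd sum, c = 29-1 = 28
j=4,n=2: even sum, c = 28+8 = 36
j=4,n=3: odd sum, c = 36-3 = 33
j=4,n=4: even sum, c = 33+16 = 49
j=4,n=5: odd sum, c = 49-5 = 44
j=4,n=6: even sum, c = 44+24 = 68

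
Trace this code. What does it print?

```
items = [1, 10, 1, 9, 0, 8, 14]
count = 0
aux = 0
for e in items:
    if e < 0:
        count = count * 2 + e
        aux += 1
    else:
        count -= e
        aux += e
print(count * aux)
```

-1849

e=1: not <0, count = 0-1 = -1; aux=1
e=10: not <0, count = (-1)-10 = -11; aux=11
e=1: not <0, count = (-11)-1 = -12; aux=12
e=9: not <0, count = (-12)-9 = -21; aux=21
e=0: not <0, count = (-21)-0 = -21; aux=21
e=8: not <0, count = (-21)-8 = -29; aux=29
e=14: not <0, count = (-29)-14 = -43; aux=43
count*aux = (-43)*43 = -1849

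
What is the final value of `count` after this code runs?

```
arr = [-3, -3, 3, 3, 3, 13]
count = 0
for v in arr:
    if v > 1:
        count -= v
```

v=-3: not >1
v=-3: not >1
v=3: >1, count = 0-3 = -3
v=3: >1, count = (-3)-3 = -6
v=3: >1, count = (-6)-3 = -9
v=13: >1, count = (-9)-13 = -22

-22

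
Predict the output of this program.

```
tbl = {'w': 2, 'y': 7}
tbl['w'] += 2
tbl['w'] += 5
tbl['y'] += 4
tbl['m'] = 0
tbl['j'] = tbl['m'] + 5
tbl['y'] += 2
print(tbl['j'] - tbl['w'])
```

tbl['w'] = 2+2 = 4 → {'w': 4, 'y': 7}
tbl['w'] = 4+5 = 9 → {'w': 9, 'y': 7}
tbl['y'] = 7+4 = 11 → {'w': 9, 'y': 11}
tbl['m'] = 0 → {'w': 9, 'y': 11, 'm': 0}
tbl['j'] = tbl['m']+5 = 5 → {'w': 9, 'y': 11, 'm': 0, 'j': 5}
tbl['y'] = 11+2 = 13 → {'w': 9, 'y': 13, 'm': 0, 'j': 5}
tbl['j']-tbl['w'] = 5-9 = -4

-4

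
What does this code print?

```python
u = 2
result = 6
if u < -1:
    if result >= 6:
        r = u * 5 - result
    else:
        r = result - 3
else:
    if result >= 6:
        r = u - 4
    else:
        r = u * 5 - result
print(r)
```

-2

u=2, result=6
u < -1 is False; result >= 6 is True
→ r = u - 4 = -2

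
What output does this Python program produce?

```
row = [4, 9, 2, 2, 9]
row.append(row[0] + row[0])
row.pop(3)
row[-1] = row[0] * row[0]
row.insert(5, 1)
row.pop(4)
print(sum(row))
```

25

append row[0]+row[0] = 4+4 = 8 → [4, 9, 2, 2, 9, 8]
pop(3) removes 2 → [4, 9, 2, 9, 8]
row[-1] = row[0]*row[0] = 4*4 = 16 → [4, 9, 2, 9, 16]
insert 1 at 5 → [4, 9, 2, 9, 16, 1]
pop(4) removes 16 → [4, 9, 2, 9, 1]
sum = 25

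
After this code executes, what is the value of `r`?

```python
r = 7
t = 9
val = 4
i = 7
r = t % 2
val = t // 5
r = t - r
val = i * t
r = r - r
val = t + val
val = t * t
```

0

r = 9%2 = 1
val = 9//5 = 1
r = 9-1 = 8
val = 7*9 = 63
r = 8-8 = 0
val = 9+63 = 72
val = 9*9 = 81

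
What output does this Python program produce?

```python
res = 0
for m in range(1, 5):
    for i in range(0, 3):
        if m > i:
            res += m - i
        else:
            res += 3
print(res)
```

m=1,i=0: 1>0, res = 0+1 = 1
m=1,i=1: not 1>1, res = 1+3 = 4
m=1,i=2: not 1>2, res = 4+3 = 7
m=2,i=0: 2>0, res = 7+2 = 9
m=2,i=1: 2>1, res = 9+1 = 10
m=2,i=2: not 2>2, res = 10+3 = 13
m=3,i=0: 3>0, res = 13+3 = 16
m=3,i=1: 3>1, res = 16+2 = 18
m=3,i=2: 3>2, res = 18+1 = 19
m=4,i=0: 4>0, res = 19+4 = 23
m=4,i=1: 4>1, res = 23+3 = 26
m=4,i=2: 4>2, res = 26+2 = 28

28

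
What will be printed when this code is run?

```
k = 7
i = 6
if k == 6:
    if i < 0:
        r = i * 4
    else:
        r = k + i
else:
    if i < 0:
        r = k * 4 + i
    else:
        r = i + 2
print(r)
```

8

k=7, i=6
k == 6 is False; i < 0 is False
→ r = i + 2 = 8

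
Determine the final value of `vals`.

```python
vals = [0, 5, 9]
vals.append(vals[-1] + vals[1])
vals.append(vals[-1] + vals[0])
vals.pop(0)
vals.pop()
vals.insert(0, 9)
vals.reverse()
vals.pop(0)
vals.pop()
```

append vals[-1]+vals[1] = 9+5 = 14 → [0, 5, 9, 14]
append vals[-1]+vals[0] = 14+0 = 14 → [0, 5, 9, 14, 14]
pop(0) removes 0 → [5, 9, 14, 14]
pop() removes 14 → [5, 9, 14]
insert 9 at 0 → [9, 5, 9, 14]
reverse → [14, 9, 5, 9]
pop(0) removes 14 → [9, 5, 9]
pop() removes 9 → [9, 5]

[9, 5]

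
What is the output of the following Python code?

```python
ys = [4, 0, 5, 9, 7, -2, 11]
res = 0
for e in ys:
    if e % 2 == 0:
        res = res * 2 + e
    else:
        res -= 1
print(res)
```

7

e=4: even, res = 0*2+4 = 4
e=0: even, res = 4*2+0 = 8
e=5: not even, res = 8-1 = 7
e=9: not even, res = 7-1 = 6
e=7: not even, res = 6-1 = 5
e=-2: even, res = 5*2+(-2) = 8
e=11: not even, res = 8-1 = 7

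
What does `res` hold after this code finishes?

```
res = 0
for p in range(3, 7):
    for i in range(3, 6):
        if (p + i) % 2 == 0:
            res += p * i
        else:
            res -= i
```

80

p=3,i=3: even sum, res = 0+9 = 9
p=3,i=4: odd sum, res = 9-4 = 5
p=3,i=5: even sum, res = 5+15 = 20
p=4,i=3: odd sum, res = 20-3 = 17
p=4,i=4: even sum, res = 17+16 = 33
p=4,i=5: odd sum, res = 33-5 = 28
p=5,i=3: even sum, res = 28+15 = 43
p=5,i=4: odd sum, res = 43-4 = 39
p=5,i=5: even sum, res = 39+25 = 64
p=6,i=3: odd sum, res = 64-3 = 61
p=6,i=4: even sum, res = 61+24 = 85
p=6,i=5: odd sum, res = 85-5 = 80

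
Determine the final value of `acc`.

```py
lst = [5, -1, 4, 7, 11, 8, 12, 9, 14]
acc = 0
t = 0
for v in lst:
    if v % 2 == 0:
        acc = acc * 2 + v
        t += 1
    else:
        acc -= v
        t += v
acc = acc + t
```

v=5: not even, acc = 0-5 = -5; t=5
v=-1: not even, acc = (-5)-(-1) = -4; t=4
v=4: even, acc = (-4)*2+4 = -4; t=5
v=7: not even, acc = (-4)-7 = -11; t=12
v=11: not even, acc = (-11)-11 = -22; t=23
v=8: even, acc = (-22)*2+8 = -36; t=24
v=12: even, acc = (-36)*2+12 = -60; t=25
v=9: not even, acc = (-60)-9 = -69; t=34
v=14: even, acc = (-69)*2+14 = -124; t=35
acc+t = (-124)+35 = -89

-89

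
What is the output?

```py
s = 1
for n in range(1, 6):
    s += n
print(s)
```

n=1: s = 1+1 = 2
n=2: s = 2+2 = 4
n=3: s = 4+3 = 7
n=4: s = 7+4 = 11
n=5: s = 11+5 = 16

16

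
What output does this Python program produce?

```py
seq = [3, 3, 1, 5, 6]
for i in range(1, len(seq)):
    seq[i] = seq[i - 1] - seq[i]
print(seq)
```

i=1: seq[1] = 3-3 = 0 → [3, 0, 1, 5, 6]
i=2: seq[2] = 0-1 = -1 → [3, 0, -1, 5, 6]
i=3: seq[3] = (-1)-5 = -6 → [3, 0, -1, -6, 6]
i=4: seq[4] = (-6)-6 = -12 → [3, 0, -1, -6, -12]

[3, 0, -1, -6, -12]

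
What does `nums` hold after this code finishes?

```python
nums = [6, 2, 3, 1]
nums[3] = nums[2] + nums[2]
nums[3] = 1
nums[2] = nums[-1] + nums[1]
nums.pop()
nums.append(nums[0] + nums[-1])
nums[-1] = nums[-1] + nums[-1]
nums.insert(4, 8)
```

[6, 2, 3, 18, 8]

nums[3] = nums[2]+nums[2] = 3+3 = 6 → [6, 2, 3, 6]
nums[3] = 1 → [6, 2, 3, 1]
nums[2] = nums[-1]+nums[1] = 1+2 = 3 → [6, 2, 3, 1]
pop() removes 1 → [6, 2, 3]
append nums[0]+nums[-1] = 6+3 = 9 → [6, 2, 3, 9]
nums[-1] = nums[-1]+nums[-1] = 9+9 = 18 → [6, 2, 3, 18]
insert 8 at 4 → [6, 2, 3, 18, 8]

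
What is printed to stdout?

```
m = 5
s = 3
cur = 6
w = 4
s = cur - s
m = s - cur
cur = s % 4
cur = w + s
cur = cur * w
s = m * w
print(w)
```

s = 6-3 = 3
m = 3-6 = -3
cur = 3%4 = 3
cur = 4+3 = 7
cur = 7*4 = 28
s = (-3)*4 = -12

4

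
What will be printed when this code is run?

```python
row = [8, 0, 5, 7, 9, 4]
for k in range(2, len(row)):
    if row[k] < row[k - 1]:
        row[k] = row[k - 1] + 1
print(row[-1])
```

10

k=2: 5>=0, unchanged → [8, 0, 5, 7, 9, 4]
k=3: 7>=5, unchanged → [8, 0, 5, 7, 9, 4]
k=4: 9>=7, unchanged → [8, 0, 5, 7, 9, 4]
k=5: 4<9, row[5] = 9+1 = 10 → [8, 0, 5, 7, 9, 10]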